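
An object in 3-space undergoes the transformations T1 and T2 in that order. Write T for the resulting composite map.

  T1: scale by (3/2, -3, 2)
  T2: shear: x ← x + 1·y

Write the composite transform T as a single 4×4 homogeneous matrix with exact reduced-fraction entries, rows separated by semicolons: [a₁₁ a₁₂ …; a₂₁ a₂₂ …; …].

T1 = [3/2 0 0 0; 0 -3 0 0; 0 0 2 0; 0 0 0 1]
T2·T1 = [3/2 -3 0 0; 0 -3 0 0; 0 0 2 0; 0 0 0 1]

T = [3/2 -3 0 0; 0 -3 0 0; 0 0 2 0; 0 0 0 1]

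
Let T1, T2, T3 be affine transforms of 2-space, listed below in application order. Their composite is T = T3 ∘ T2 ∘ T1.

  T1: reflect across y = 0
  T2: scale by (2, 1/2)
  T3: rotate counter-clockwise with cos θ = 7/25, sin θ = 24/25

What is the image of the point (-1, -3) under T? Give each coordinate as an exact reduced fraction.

T1 reflect across y = 0: (-1, -3) → (-1, 3)
T2 scale by (2, 1/2): (-1, 3) → (-2, 3/2)
T3 rotate counter-clockwise with cos θ = 7/25, sin θ = 24/25: (-2, 3/2) → (-2, -3/2)

T(p) = (-2, -3/2)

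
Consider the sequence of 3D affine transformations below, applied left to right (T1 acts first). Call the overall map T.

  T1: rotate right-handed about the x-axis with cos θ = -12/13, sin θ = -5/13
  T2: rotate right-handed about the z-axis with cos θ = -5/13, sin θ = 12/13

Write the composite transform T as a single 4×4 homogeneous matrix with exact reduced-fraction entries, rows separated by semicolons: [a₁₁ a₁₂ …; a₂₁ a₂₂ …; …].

T1 = [1 0 0 0; 0 -12/13 5/13 0; 0 -5/13 -12/13 0; 0 0 0 1]
T2·T1 = [-5/13 144/169 -60/169 0; 12/13 60/169 -25/169 0; 0 -5/13 -12/13 0; 0 0 0 1]

T = [-5/13 144/169 -60/169 0; 12/13 60/169 -25/169 0; 0 -5/13 -12/13 0; 0 0 0 1]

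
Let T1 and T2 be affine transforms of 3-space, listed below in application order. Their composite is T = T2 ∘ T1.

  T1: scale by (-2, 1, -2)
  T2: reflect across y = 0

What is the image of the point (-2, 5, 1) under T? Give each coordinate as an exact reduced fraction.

T1 scale by (-2, 1, -2): (-2, 5, 1) → (4, 5, -2)
T2 reflect across y = 0: (4, 5, -2) → (4, -5, -2)

T(p) = (4, -5, -2)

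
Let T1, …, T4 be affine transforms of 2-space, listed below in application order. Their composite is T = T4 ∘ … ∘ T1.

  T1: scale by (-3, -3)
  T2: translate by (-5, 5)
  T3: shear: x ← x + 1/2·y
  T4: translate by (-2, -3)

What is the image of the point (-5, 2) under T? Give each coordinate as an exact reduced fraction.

T1 scale by (-3, -3): (-5, 2) → (15, -6)
T2 translate by (-5, 5): (15, -6) → (10, -1)
T3 shear: x ← x + 1/2·y: (10, -1) → (19/2, -1)
T4 translate by (-2, -3): (19/2, -1) → (15/2, -4)

T(p) = (15/2, -4)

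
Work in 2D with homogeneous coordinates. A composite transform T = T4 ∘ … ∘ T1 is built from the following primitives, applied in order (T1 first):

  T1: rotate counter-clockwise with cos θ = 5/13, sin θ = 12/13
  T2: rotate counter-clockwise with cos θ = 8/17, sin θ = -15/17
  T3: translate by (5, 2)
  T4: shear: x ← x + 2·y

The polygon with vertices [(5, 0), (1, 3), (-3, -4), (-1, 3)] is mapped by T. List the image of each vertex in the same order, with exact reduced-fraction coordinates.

image vertices: (3299/221, 547/221), (3508/221, 1123/221), (-473/221, -501/221), (2984/221, 1081/221)

T1 rotate counter-clockwise with cos θ = 5/13, sin θ = 12/13: (5, 0) → (25/13, 60/13); (1, 3) → (-31/13, 27/13); (-3, -4) → (33/13, -56/13); (-1, 3) → (-41/13, 3/13)
T2 rotate counter-clockwise with cos θ = 8/17, sin θ = -15/17: (25/13, 60/13) → (1100/221, 105/221); (-31/13, 27/13) → (157/221, 681/221); (33/13, -56/13) → (-576/221, -943/221); (-41/13, 3/13) → (-283/221, 639/221)
T3 translate by (5, 2): (1100/221, 105/221) → (2205/221, 547/221); (157/221, 681/221) → (1262/221, 1123/221); (-576/221, -943/221) → (529/221, -501/221); (-283/221, 639/221) → (822/221, 1081/221)
T4 shear: x ← x + 2·y: (2205/221, 547/221) → (3299/221, 547/221); (1262/221, 1123/221) → (3508/221, 1123/221); (529/221, -501/221) → (-473/221, -501/221); (822/221, 1081/221) → (2984/221, 1081/221)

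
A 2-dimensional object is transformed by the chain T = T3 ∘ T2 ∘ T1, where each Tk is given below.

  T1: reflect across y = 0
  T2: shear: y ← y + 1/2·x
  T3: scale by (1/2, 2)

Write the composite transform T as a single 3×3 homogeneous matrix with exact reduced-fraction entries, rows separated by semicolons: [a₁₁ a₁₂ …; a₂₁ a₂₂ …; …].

T1 = [1 0 0; 0 -1 0; 0 0 1]
T2·T1 = [1 0 0; 1/2 -1 0; 0 0 1]
T3·…·T1 = [1/2 0 0; 1 -2 0; 0 0 1]

T = [1/2 0 0; 1 -2 0; 0 0 1]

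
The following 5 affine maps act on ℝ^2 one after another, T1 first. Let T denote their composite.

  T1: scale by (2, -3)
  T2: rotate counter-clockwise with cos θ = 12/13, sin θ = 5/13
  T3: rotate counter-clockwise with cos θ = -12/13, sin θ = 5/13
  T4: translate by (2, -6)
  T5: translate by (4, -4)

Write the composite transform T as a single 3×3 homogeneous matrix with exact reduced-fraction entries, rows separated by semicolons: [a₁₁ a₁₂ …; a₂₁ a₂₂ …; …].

T1 = [2 0 0; 0 -3 0; 0 0 1]
T2·T1 = [24/13 15/13 0; 10/13 -36/13 0; 0 0 1]
T3·…·T1 = [-2 0 0; 0 3 0; 0 0 1]
T4·…·T1 = [-2 0 2; 0 3 -6; 0 0 1]
T5·…·T1 = [-2 0 6; 0 3 -10; 0 0 1]

T = [-2 0 6; 0 3 -10; 0 0 1]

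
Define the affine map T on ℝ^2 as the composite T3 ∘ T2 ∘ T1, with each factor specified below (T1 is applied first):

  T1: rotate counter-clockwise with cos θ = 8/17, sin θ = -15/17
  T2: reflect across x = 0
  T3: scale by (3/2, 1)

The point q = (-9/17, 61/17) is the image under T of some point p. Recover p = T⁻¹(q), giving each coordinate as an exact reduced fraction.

T1 = [8/17 15/17 0; -15/17 8/17 0; 0 0 1]
T2·T1 = [-8/17 -15/17 0; -15/17 8/17 0; 0 0 1]
T3·…·T1 = [-12/17 -45/34 0; -15/17 8/17 0; 0 0 1]
det M = -3/2; M⁻¹ = [-16/51 -15/17 0; -10/17 8/17 0; 0 0 1]
M⁻¹ · (-9/17, 61/17)ᵀ = (-3, 2)ᵀ

p = (-3, 2)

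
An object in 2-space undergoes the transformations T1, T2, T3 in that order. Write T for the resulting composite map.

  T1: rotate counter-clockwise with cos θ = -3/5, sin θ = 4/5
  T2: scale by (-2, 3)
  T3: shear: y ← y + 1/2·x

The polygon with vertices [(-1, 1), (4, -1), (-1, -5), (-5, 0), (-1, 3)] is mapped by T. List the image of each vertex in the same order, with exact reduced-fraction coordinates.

T1 rotate counter-clockwise with cos θ = -3/5, sin θ = 4/5: (-1, 1) → (-1/5, -7/5); (4, -1) → (-8/5, 19/5); (-1, -5) → (23/5, 11/5); (-5, 0) → (3, -4); (-1, 3) → (-9/5, -13/5)
T2 scale by (-2, 3): (-1/5, -7/5) → (2/5, -21/5); (-8/5, 19/5) → (16/5, 57/5); (23/5, 11/5) → (-46/5, 33/5); (3, -4) → (-6, -12); (-9/5, -13/5) → (18/5, -39/5)
T3 shear: y ← y + 1/2·x: (2/5, -21/5) → (2/5, -4); (16/5, 57/5) → (16/5, 13); (-46/5, 33/5) → (-46/5, 2); (-6, -12) → (-6, -15); (18/5, -39/5) → (18/5, -6)

image vertices: (2/5, -4), (16/5, 13), (-46/5, 2), (-6, -15), (18/5, -6)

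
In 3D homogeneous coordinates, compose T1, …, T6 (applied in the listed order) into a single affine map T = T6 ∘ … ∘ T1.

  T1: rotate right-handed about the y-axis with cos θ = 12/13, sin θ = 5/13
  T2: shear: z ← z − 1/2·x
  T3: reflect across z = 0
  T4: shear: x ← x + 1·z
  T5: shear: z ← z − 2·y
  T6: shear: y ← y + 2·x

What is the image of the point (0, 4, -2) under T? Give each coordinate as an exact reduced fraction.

T1 rotate right-handed about the y-axis with cos θ = 12/13, sin θ = 5/13: (0, 4, -2) → (-10/13, 4, -24/13)
T2 shear: z ← z − 1/2·x: (-10/13, 4, -24/13) → (-10/13, 4, -19/13)
T3 reflect across z = 0: (-10/13, 4, -19/13) → (-10/13, 4, 19/13)
T4 shear: x ← x + 1·z: (-10/13, 4, 19/13) → (9/13, 4, 19/13)
T5 shear: z ← z − 2·y: (9/13, 4, 19/13) → (9/13, 4, -85/13)
T6 shear: y ← y + 2·x: (9/13, 4, -85/13) → (9/13, 70/13, -85/13)

T(p) = (9/13, 70/13, -85/13)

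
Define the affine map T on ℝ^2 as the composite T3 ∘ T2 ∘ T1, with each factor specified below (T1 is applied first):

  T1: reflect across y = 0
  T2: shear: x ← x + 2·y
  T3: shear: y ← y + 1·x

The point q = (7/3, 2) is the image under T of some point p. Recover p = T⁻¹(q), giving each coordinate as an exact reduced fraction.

p = (3, 1/3)

T1 = [1 0 0; 0 -1 0; 0 0 1]
T2·T1 = [1 -2 0; 0 -1 0; 0 0 1]
T3·…·T1 = [1 -2 0; 1 -3 0; 0 0 1]
det M = -1; M⁻¹ = [3 -2 0; 1 -1 0; 0 0 1]
M⁻¹ · (7/3, 2)ᵀ = (3, 1/3)ᵀ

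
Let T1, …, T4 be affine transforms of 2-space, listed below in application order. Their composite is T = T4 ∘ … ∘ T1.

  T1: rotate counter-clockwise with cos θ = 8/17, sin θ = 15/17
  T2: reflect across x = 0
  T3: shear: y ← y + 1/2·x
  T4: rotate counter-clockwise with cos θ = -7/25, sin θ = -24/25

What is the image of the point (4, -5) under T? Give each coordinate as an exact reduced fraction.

T1 rotate counter-clockwise with cos θ = 8/17, sin θ = 15/17: (4, -5) → (107/17, 20/17)
T2 reflect across x = 0: (107/17, 20/17) → (-107/17, 20/17)
T3 shear: y ← y + 1/2·x: (-107/17, 20/17) → (-107/17, -67/34)
T4 rotate counter-clockwise with cos θ = -7/25, sin θ = -24/25: (-107/17, -67/34) → (-11/85, 1121/170)

T(p) = (-11/85, 1121/170)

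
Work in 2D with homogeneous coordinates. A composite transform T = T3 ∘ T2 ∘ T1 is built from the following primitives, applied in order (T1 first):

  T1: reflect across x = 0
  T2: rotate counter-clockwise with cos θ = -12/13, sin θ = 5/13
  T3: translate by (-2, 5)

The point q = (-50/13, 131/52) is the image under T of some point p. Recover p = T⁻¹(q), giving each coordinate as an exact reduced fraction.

T1 = [-1 0 0; 0 1 0; 0 0 1]
T2·T1 = [12/13 -5/13 0; -5/13 -12/13 0; 0 0 1]
T3·…·T1 = [12/13 -5/13 -2; -5/13 -12/13 5; 0 0 1]
det M = -1; M⁻¹ = [12/13 -5/13 49/13; -5/13 -12/13 50/13; 0 0 1]
M⁻¹ · (-50/13, 131/52)ᵀ = (-3/4, 3)ᵀ

p = (-3/4, 3)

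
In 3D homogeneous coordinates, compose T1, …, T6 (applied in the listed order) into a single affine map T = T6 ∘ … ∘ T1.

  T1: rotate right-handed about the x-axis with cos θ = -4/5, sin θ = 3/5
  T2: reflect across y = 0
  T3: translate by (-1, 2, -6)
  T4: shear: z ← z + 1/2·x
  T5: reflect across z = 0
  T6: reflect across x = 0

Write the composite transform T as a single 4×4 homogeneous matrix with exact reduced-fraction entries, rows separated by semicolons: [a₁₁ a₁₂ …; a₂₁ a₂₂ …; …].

T = [-1 0 0 1; 0 4/5 3/5 2; -1/2 -3/5 4/5 13/2; 0 0 0 1]

T1 = [1 0 0 0; 0 -4/5 -3/5 0; 0 3/5 -4/5 0; 0 0 0 1]
T2·T1 = [1 0 0 0; 0 4/5 3/5 0; 0 3/5 -4/5 0; 0 0 0 1]
T3·…·T1 = [1 0 0 -1; 0 4/5 3/5 2; 0 3/5 -4/5 -6; 0 0 0 1]
T4·…·T1 = [1 0 0 -1; 0 4/5 3/5 2; 1/2 3/5 -4/5 -13/2; 0 0 0 1]
T5·…·T1 = [1 0 0 -1; 0 4/5 3/5 2; -1/2 -3/5 4/5 13/2; 0 0 0 1]
T6·…·T1 = [-1 0 0 1; 0 4/5 3/5 2; -1/2 -3/5 4/5 13/2; 0 0 0 1]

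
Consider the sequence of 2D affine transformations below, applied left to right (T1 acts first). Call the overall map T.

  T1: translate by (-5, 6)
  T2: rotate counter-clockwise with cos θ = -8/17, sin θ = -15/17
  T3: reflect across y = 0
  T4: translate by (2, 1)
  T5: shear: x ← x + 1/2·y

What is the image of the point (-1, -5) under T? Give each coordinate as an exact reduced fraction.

T(p) = (129/34, -65/17)

T1 translate by (-5, 6): (-1, -5) → (-6, 1)
T2 rotate counter-clockwise with cos θ = -8/17, sin θ = -15/17: (-6, 1) → (63/17, 82/17)
T3 reflect across y = 0: (63/17, 82/17) → (63/17, -82/17)
T4 translate by (2, 1): (63/17, -82/17) → (97/17, -65/17)
T5 shear: x ← x + 1/2·y: (97/17, -65/17) → (129/34, -65/17)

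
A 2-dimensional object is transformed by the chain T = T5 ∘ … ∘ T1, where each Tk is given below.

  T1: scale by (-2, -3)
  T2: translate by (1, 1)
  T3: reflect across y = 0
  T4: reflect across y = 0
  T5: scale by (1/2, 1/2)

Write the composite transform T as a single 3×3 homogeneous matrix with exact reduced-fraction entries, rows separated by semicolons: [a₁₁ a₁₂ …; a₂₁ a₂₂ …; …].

T = [-1 0 1/2; 0 -3/2 1/2; 0 0 1]

T1 = [-2 0 0; 0 -3 0; 0 0 1]
T2·T1 = [-2 0 1; 0 -3 1; 0 0 1]
T3·…·T1 = [-2 0 1; 0 3 -1; 0 0 1]
T4·…·T1 = [-2 0 1; 0 -3 1; 0 0 1]
T5·…·T1 = [-1 0 1/2; 0 -3/2 1/2; 0 0 1]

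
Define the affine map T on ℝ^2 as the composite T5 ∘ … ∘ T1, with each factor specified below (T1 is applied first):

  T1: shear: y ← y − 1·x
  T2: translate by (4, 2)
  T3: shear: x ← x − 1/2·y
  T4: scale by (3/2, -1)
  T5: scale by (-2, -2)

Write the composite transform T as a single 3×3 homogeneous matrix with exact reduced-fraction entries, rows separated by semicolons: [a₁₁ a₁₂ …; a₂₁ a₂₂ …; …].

T1 = [1 0 0; -1 1 0; 0 0 1]
T2·T1 = [1 0 4; -1 1 2; 0 0 1]
T3·…·T1 = [3/2 -1/2 3; -1 1 2; 0 0 1]
T4·…·T1 = [9/4 -3/4 9/2; 1 -1 -2; 0 0 1]
T5·…·T1 = [-9/2 3/2 -9; -2 2 4; 0 0 1]

T = [-9/2 3/2 -9; -2 2 4; 0 0 1]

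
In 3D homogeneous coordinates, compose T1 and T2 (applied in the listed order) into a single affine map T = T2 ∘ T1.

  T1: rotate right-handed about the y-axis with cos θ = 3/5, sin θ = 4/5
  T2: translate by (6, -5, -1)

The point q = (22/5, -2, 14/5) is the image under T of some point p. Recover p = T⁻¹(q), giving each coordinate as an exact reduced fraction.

p = (-4, 3, 1)

T1 = [3/5 0 4/5 0; 0 1 0 0; -4/5 0 3/5 0; 0 0 0 1]
T2·T1 = [3/5 0 4/5 6; 0 1 0 -5; -4/5 0 3/5 -1; 0 0 0 1]
det M = 1; M⁻¹ = [3/5 0 -4/5 -22/5; 0 1 0 5; 4/5 0 3/5 -21/5; 0 0 0 1]
M⁻¹ · (22/5, -2, 14/5)ᵀ = (-4, 3, 1)ᵀ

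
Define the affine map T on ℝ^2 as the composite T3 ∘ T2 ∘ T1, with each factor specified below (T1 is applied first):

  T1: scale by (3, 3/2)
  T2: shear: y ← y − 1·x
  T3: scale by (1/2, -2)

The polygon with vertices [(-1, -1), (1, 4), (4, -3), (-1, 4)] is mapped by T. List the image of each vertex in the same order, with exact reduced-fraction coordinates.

image vertices: (-3/2, -3), (3/2, -6), (6, 33), (-3/2, -18)

T1 scale by (3, 3/2): (-1, -1) → (-3, -3/2); (1, 4) → (3, 6); (4, -3) → (12, -9/2); (-1, 4) → (-3, 6)
T2 shear: y ← y − 1·x: (-3, -3/2) → (-3, 3/2); (3, 6) → (3, 3); (12, -9/2) → (12, -33/2); (-3, 6) → (-3, 9)
T3 scale by (1/2, -2): (-3, 3/2) → (-3/2, -3); (3, 3) → (3/2, -6); (12, -33/2) → (6, 33); (-3, 9) → (-3/2, -18)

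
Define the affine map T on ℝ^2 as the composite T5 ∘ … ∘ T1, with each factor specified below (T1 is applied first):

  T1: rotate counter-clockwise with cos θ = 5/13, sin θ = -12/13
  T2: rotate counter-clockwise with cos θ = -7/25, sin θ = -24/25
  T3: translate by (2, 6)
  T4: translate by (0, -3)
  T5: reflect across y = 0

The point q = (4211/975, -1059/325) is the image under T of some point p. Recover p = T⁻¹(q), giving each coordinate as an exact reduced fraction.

T1 = [5/13 12/13 0; -12/13 5/13 0; 0 0 1]
T2·T1 = [-323/325 36/325 0; -36/325 -323/325 0; 0 0 1]
T3·…·T1 = [-323/325 36/325 2; -36/325 -323/325 6; 0 0 1]
T4·…·T1 = [-323/325 36/325 2; -36/325 -323/325 3; 0 0 1]
T5·…·T1 = [-323/325 36/325 2; 36/325 323/325 -3; 0 0 1]
det M = -1; M⁻¹ = [-323/325 36/325 58/25; 36/325 323/325 69/25; 0 0 1]
M⁻¹ · (4211/975, -1059/325)ᵀ = (-7/3, 0)ᵀ

p = (-7/3, 0)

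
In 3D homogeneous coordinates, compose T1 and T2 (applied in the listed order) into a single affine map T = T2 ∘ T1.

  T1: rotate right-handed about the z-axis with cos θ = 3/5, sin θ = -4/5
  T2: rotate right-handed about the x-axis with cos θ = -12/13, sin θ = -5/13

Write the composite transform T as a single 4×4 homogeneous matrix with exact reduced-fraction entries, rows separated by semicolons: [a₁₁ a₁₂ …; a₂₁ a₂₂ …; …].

T = [3/5 4/5 0 0; 48/65 -36/65 5/13 0; 4/13 -3/13 -12/13 0; 0 0 0 1]

T1 = [3/5 4/5 0 0; -4/5 3/5 0 0; 0 0 1 0; 0 0 0 1]
T2·T1 = [3/5 4/5 0 0; 48/65 -36/65 5/13 0; 4/13 -3/13 -12/13 0; 0 0 0 1]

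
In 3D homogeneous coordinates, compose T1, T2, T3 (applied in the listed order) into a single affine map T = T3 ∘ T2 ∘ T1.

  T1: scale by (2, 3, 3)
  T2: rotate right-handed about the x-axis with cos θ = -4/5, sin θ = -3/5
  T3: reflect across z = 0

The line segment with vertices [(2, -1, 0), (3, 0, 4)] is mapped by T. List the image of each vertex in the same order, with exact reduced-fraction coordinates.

T1 scale by (2, 3, 3): (2, -1, 0) → (4, -3, 0); (3, 0, 4) → (6, 0, 12)
T2 rotate right-handed about the x-axis with cos θ = -4/5, sin θ = -3/5: (4, -3, 0) → (4, 12/5, 9/5); (6, 0, 12) → (6, 36/5, -48/5)
T3 reflect across z = 0: (4, 12/5, 9/5) → (4, 12/5, -9/5); (6, 36/5, -48/5) → (6, 36/5, 48/5)

image vertices: (4, 12/5, -9/5), (6, 36/5, 48/5)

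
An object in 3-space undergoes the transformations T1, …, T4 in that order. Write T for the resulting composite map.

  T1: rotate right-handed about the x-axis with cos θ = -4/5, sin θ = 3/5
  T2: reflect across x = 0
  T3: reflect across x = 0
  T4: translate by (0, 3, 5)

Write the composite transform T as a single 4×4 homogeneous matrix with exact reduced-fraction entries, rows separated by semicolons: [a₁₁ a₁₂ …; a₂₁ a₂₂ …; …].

T1 = [1 0 0 0; 0 -4/5 -3/5 0; 0 3/5 -4/5 0; 0 0 0 1]
T2·T1 = [-1 0 0 0; 0 -4/5 -3/5 0; 0 3/5 -4/5 0; 0 0 0 1]
T3·…·T1 = [1 0 0 0; 0 -4/5 -3/5 0; 0 3/5 -4/5 0; 0 0 0 1]
T4·…·T1 = [1 0 0 0; 0 -4/5 -3/5 3; 0 3/5 -4/5 5; 0 0 0 1]

T = [1 0 0 0; 0 -4/5 -3/5 3; 0 3/5 -4/5 5; 0 0 0 1]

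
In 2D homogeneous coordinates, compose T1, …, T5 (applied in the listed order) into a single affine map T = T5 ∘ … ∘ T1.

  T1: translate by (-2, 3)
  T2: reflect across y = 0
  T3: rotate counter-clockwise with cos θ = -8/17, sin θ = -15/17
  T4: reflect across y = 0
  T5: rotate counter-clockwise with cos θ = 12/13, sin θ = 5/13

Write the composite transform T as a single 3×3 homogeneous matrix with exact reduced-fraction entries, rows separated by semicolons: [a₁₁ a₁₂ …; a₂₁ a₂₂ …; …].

T1 = [1 0 -2; 0 1 3; 0 0 1]
T2·T1 = [1 0 -2; 0 -1 -3; 0 0 1]
T3·…·T1 = [-8/17 -15/17 -29/17; -15/17 8/17 54/17; 0 0 1]
T4·…·T1 = [-8/17 -15/17 -29/17; 15/17 -8/17 -54/17; 0 0 1]
T5·…·T1 = [-171/221 -140/221 -6/17; 140/221 -171/221 -61/17; 0 0 1]

T = [-171/221 -140/221 -6/17; 140/221 -171/221 -61/17; 0 0 1]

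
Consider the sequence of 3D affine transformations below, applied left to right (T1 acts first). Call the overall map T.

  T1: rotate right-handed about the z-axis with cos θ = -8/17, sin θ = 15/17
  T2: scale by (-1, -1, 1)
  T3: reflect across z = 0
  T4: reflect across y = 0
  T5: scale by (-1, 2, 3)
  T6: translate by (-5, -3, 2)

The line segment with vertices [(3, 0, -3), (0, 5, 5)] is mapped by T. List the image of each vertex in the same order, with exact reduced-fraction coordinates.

T1 rotate right-handed about the z-axis with cos θ = -8/17, sin θ = 15/17: (3, 0, -3) → (-24/17, 45/17, -3); (0, 5, 5) → (-75/17, -40/17, 5)
T2 scale by (-1, -1, 1): (-24/17, 45/17, -3) → (24/17, -45/17, -3); (-75/17, -40/17, 5) → (75/17, 40/17, 5)
T3 reflect across z = 0: (24/17, -45/17, -3) → (24/17, -45/17, 3); (75/17, 40/17, 5) → (75/17, 40/17, -5)
T4 reflect across y = 0: (24/17, -45/17, 3) → (24/17, 45/17, 3); (75/17, 40/17, -5) → (75/17, -40/17, -5)
T5 scale by (-1, 2, 3): (24/17, 45/17, 3) → (-24/17, 90/17, 9); (75/17, -40/17, -5) → (-75/17, -80/17, -15)
T6 translate by (-5, -3, 2): (-24/17, 90/17, 9) → (-109/17, 39/17, 11); (-75/17, -80/17, -15) → (-160/17, -131/17, -13)

image vertices: (-109/17, 39/17, 11), (-160/17, -131/17, -13)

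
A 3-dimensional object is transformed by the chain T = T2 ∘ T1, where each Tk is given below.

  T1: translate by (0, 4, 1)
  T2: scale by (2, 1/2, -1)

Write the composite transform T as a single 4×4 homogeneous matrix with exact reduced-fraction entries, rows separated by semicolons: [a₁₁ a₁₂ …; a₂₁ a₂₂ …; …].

T = [2 0 0 0; 0 1/2 0 2; 0 0 -1 -1; 0 0 0 1]

T1 = [1 0 0 0; 0 1 0 4; 0 0 1 1; 0 0 0 1]
T2·T1 = [2 0 0 0; 0 1/2 0 2; 0 0 -1 -1; 0 0 0 1]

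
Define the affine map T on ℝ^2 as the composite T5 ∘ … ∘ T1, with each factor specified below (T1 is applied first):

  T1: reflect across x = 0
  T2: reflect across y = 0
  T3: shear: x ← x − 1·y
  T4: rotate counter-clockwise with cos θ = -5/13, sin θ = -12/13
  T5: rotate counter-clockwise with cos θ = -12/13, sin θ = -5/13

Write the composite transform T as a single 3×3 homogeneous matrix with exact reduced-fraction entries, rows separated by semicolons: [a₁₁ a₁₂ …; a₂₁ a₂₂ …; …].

T1 = [-1 0 0; 0 1 0; 0 0 1]
T2·T1 = [-1 0 0; 0 -1 0; 0 0 1]
T3·…·T1 = [-1 1 0; 0 -1 0; 0 0 1]
T4·…·T1 = [5/13 -17/13 0; 12/13 -7/13 0; 0 0 1]
T5·…·T1 = [0 1 0; -1 1 0; 0 0 1]

T = [0 1 0; -1 1 0; 0 0 1]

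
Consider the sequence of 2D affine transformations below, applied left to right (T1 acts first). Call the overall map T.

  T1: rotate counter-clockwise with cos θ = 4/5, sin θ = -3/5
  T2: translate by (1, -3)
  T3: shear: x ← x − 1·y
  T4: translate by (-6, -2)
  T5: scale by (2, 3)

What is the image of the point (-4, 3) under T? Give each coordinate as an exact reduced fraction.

T(p) = (-82/5, -3/5)

T1 rotate counter-clockwise with cos θ = 4/5, sin θ = -3/5: (-4, 3) → (-7/5, 24/5)
T2 translate by (1, -3): (-7/5, 24/5) → (-2/5, 9/5)
T3 shear: x ← x − 1·y: (-2/5, 9/5) → (-11/5, 9/5)
T4 translate by (-6, -2): (-11/5, 9/5) → (-41/5, -1/5)
T5 scale by (2, 3): (-41/5, -1/5) → (-82/5, -3/5)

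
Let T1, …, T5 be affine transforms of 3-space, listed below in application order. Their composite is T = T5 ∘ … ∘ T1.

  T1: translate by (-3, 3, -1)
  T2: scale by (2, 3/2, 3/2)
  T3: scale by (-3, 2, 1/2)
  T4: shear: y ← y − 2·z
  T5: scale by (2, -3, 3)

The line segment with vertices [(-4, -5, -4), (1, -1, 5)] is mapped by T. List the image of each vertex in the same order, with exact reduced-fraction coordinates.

image vertices: (84, -9/2, -45/4), (24, 0, 9)

T1 translate by (-3, 3, -1): (-4, -5, -4) → (-7, -2, -5); (1, -1, 5) → (-2, 2, 4)
T2 scale by (2, 3/2, 3/2): (-7, -2, -5) → (-14, -3, -15/2); (-2, 2, 4) → (-4, 3, 6)
T3 scale by (-3, 2, 1/2): (-14, -3, -15/2) → (42, -6, -15/4); (-4, 3, 6) → (12, 6, 3)
T4 shear: y ← y − 2·z: (42, -6, -15/4) → (42, 3/2, -15/4); (12, 6, 3) → (12, 0, 3)
T5 scale by (2, -3, 3): (42, 3/2, -15/4) → (84, -9/2, -45/4); (12, 0, 3) → (24, 0, 9)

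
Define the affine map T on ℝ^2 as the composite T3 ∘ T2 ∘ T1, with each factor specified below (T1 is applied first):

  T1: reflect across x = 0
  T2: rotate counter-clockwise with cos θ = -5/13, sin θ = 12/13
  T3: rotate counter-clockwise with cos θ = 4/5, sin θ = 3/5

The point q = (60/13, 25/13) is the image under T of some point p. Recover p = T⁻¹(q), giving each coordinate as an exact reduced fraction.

p = (3, -4)

T1 = [-1 0 0; 0 1 0; 0 0 1]
T2·T1 = [5/13 -12/13 0; -12/13 -5/13 0; 0 0 1]
T3·…·T1 = [56/65 -33/65 0; -33/65 -56/65 0; 0 0 1]
det M = -1; M⁻¹ = [56/65 -33/65 0; -33/65 -56/65 0; 0 0 1]
M⁻¹ · (60/13, 25/13)ᵀ = (3, -4)ᵀ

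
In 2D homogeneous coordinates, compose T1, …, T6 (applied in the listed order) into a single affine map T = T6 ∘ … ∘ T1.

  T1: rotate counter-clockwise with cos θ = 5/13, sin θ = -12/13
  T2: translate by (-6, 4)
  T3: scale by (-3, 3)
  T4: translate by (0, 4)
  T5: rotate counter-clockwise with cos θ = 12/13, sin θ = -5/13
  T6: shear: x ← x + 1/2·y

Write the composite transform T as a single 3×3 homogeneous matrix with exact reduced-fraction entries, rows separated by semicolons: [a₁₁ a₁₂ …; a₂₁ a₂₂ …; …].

T1 = [5/13 12/13 0; -12/13 5/13 0; 0 0 1]
T2·T1 = [5/13 12/13 -6; -12/13 5/13 4; 0 0 1]
T3·…·T1 = [-15/13 -36/13 18; -36/13 15/13 12; 0 0 1]
T4·…·T1 = [-15/13 -36/13 18; -36/13 15/13 16; 0 0 1]
T5·…·T1 = [-360/169 -357/169 296/13; -357/169 360/169 102/13; 0 0 1]
T6·…·T1 = [-1077/338 -177/169 347/13; -357/169 360/169 102/13; 0 0 1]

T = [-1077/338 -177/169 347/13; -357/169 360/169 102/13; 0 0 1]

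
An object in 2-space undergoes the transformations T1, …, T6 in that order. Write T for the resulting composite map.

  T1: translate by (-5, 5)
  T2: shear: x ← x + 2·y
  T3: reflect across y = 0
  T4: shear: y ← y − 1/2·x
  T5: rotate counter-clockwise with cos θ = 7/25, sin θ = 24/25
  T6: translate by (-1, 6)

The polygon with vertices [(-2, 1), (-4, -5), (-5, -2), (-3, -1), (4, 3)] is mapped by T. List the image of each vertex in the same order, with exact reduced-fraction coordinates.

image vertices: (214/25, 421/50), (-196/25, -69/50), (-29/25, 47/25), (71/25, 122/25), (452/25, 803/50)

T1 translate by (-5, 5): (-2, 1) → (-7, 6); (-4, -5) → (-9, 0); (-5, -2) → (-10, 3); (-3, -1) → (-8, 4); (4, 3) → (-1, 8)
T2 shear: x ← x + 2·y: (-7, 6) → (5, 6); (-9, 0) → (-9, 0); (-10, 3) → (-4, 3); (-8, 4) → (0, 4); (-1, 8) → (15, 8)
T3 reflect across y = 0: (5, 6) → (5, -6); (-9, 0) → (-9, 0); (-4, 3) → (-4, -3); (0, 4) → (0, -4); (15, 8) → (15, -8)
T4 shear: y ← y − 1/2·x: (5, -6) → (5, -17/2); (-9, 0) → (-9, 9/2); (-4, -3) → (-4, -1); (0, -4) → (0, -4); (15, -8) → (15, -31/2)
T5 rotate counter-clockwise with cos θ = 7/25, sin θ = 24/25: (5, -17/2) → (239/25, 121/50); (-9, 9/2) → (-171/25, -369/50); (-4, -1) → (-4/25, -103/25); (0, -4) → (96/25, -28/25); (15, -31/2) → (477/25, 503/50)
T6 translate by (-1, 6): (239/25, 121/50) → (214/25, 421/50); (-171/25, -369/50) → (-196/25, -69/50); (-4/25, -103/25) → (-29/25, 47/25); (96/25, -28/25) → (71/25, 122/25); (477/25, 503/50) → (452/25, 803/50)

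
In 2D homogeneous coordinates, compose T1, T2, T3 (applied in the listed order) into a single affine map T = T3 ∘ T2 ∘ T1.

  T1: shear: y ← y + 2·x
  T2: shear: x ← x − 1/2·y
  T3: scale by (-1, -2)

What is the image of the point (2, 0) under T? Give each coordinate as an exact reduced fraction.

T(p) = (0, -8)

T1 shear: y ← y + 2·x: (2, 0) → (2, 4)
T2 shear: x ← x − 1/2·y: (2, 4) → (0, 4)
T3 scale by (-1, -2): (0, 4) → (0, -8)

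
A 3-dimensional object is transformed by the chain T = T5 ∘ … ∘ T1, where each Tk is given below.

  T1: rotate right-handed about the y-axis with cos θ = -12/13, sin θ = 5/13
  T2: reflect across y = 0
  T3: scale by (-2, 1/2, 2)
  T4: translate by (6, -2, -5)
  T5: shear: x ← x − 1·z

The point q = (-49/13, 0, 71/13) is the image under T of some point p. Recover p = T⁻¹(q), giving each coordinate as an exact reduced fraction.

T1 = [-12/13 0 5/13 0; 0 1 0 0; -5/13 0 -12/13 0; 0 0 0 1]
T2·T1 = [-12/13 0 5/13 0; 0 -1 0 0; -5/13 0 -12/13 0; 0 0 0 1]
T3·…·T1 = [24/13 0 -10/13 0; 0 -1/2 0 0; -10/13 0 -24/13 0; 0 0 0 1]
T4·…·T1 = [24/13 0 -10/13 6; 0 -1/2 0 -2; -10/13 0 -24/13 -5; 0 0 0 1]
T5·…·T1 = [34/13 0 14/13 11; 0 -1/2 0 -2; -10/13 0 -24/13 -5; 0 0 0 1]
det M = 2; M⁻¹ = [6/13 0 7/26 -97/26; 0 -2 0 -4; -5/26 0 -17/26 -15/13; 0 0 0 1]
M⁻¹ · (-49/13, 0, 71/13)ᵀ = (-4, -4, -4)ᵀ

p = (-4, -4, -4)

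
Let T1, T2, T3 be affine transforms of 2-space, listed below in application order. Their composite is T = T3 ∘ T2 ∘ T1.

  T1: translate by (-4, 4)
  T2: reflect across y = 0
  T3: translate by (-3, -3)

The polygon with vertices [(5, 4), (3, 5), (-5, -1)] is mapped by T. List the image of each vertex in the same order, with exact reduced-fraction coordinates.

T1 translate by (-4, 4): (5, 4) → (1, 8); (3, 5) → (-1, 9); (-5, -1) → (-9, 3)
T2 reflect across y = 0: (1, 8) → (1, -8); (-1, 9) → (-1, -9); (-9, 3) → (-9, -3)
T3 translate by (-3, -3): (1, -8) → (-2, -11); (-1, -9) → (-4, -12); (-9, -3) → (-12, -6)

image vertices: (-2, -11), (-4, -12), (-12, -6)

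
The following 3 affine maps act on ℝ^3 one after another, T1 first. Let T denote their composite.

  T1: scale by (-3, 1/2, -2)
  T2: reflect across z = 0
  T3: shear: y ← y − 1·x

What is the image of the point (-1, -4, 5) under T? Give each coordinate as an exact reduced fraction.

T(p) = (3, -5, 10)

T1 scale by (-3, 1/2, -2): (-1, -4, 5) → (3, -2, -10)
T2 reflect across z = 0: (3, -2, -10) → (3, -2, 10)
T3 shear: y ← y − 1·x: (3, -2, 10) → (3, -5, 10)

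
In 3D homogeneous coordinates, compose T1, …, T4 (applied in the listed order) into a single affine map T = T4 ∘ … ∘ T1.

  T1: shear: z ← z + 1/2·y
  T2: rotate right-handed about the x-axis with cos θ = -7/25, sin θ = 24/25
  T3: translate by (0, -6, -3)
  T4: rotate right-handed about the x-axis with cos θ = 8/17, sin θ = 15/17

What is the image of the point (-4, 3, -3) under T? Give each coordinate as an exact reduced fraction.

T1 shear: z ← z + 1/2·y: (-4, 3, -3) → (-4, 3, -3/2)
T2 rotate right-handed about the x-axis with cos θ = -7/25, sin θ = 24/25: (-4, 3, -3/2) → (-4, 3/5, 33/10)
T3 translate by (0, -6, -3): (-4, 3/5, 33/10) → (-4, -27/5, 3/10)
T4 rotate right-handed about the x-axis with cos θ = 8/17, sin θ = 15/17: (-4, -27/5, 3/10) → (-4, -477/170, -393/85)

T(p) = (-4, -477/170, -393/85)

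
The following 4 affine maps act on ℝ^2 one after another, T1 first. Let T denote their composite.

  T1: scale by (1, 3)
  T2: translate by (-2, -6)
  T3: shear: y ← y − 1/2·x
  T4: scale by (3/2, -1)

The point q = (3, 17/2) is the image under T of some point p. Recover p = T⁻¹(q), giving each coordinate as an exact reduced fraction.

T1 = [1 0 0; 0 3 0; 0 0 1]
T2·T1 = [1 0 -2; 0 3 -6; 0 0 1]
T3·…·T1 = [1 0 -2; -1/2 3 -5; 0 0 1]
T4·…·T1 = [3/2 0 -3; 1/2 -3 5; 0 0 1]
det M = -9/2; M⁻¹ = [2/3 0 2; 1/9 -1/3 2; 0 0 1]
M⁻¹ · (3, 17/2)ᵀ = (4, -1/2)ᵀ

p = (4, -1/2)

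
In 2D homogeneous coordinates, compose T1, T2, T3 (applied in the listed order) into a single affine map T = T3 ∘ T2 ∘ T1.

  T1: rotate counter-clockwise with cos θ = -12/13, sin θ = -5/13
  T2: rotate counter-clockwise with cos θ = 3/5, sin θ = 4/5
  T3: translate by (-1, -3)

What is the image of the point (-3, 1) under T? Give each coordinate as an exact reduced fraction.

T(p) = (46/65, -22/65)

T1 rotate counter-clockwise with cos θ = -12/13, sin θ = -5/13: (-3, 1) → (41/13, 3/13)
T2 rotate counter-clockwise with cos θ = 3/5, sin θ = 4/5: (41/13, 3/13) → (111/65, 173/65)
T3 translate by (-1, -3): (111/65, 173/65) → (46/65, -22/65)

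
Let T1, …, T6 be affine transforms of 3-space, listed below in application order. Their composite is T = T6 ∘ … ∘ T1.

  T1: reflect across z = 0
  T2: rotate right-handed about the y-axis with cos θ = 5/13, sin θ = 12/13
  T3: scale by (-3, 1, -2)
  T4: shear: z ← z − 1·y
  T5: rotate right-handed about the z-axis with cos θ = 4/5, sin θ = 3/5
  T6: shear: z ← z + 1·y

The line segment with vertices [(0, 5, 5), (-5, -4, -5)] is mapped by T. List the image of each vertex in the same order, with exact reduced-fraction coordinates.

image vertices: (105/13, 160/13, 145/13), (-264/65, -523/65, -1113/65)

T1 reflect across z = 0: (0, 5, 5) → (0, 5, -5); (-5, -4, -5) → (-5, -4, 5)
T2 rotate right-handed about the y-axis with cos θ = 5/13, sin θ = 12/13: (0, 5, -5) → (-60/13, 5, -25/13); (-5, -4, 5) → (35/13, -4, 85/13)
T3 scale by (-3, 1, -2): (-60/13, 5, -25/13) → (180/13, 5, 50/13); (35/13, -4, 85/13) → (-105/13, -4, -170/13)
T4 shear: z ← z − 1·y: (180/13, 5, 50/13) → (180/13, 5, -15/13); (-105/13, -4, -170/13) → (-105/13, -4, -118/13)
T5 rotate right-handed about the z-axis with cos θ = 4/5, sin θ = 3/5: (180/13, 5, -15/13) → (105/13, 160/13, -15/13); (-105/13, -4, -118/13) → (-264/65, -523/65, -118/13)
T6 shear: z ← z + 1·y: (105/13, 160/13, -15/13) → (105/13, 160/13, 145/13); (-264/65, -523/65, -118/13) → (-264/65, -523/65, -1113/65)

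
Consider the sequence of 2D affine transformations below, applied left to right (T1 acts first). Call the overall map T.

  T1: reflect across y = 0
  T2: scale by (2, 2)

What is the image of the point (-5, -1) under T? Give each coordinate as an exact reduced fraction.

T(p) = (-10, 2)

T1 reflect across y = 0: (-5, -1) → (-5, 1)
T2 scale by (2, 2): (-5, 1) → (-10, 2)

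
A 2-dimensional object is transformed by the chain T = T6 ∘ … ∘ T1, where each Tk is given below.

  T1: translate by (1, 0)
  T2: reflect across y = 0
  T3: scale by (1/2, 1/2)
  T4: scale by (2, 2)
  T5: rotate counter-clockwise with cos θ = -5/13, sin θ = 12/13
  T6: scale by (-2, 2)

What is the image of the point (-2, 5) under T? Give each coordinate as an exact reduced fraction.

T1 translate by (1, 0): (-2, 5) → (-1, 5)
T2 reflect across y = 0: (-1, 5) → (-1, -5)
T3 scale by (1/2, 1/2): (-1, -5) → (-1/2, -5/2)
T4 scale by (2, 2): (-1/2, -5/2) → (-1, -5)
T5 rotate counter-clockwise with cos θ = -5/13, sin θ = 12/13: (-1, -5) → (5, 1)
T6 scale by (-2, 2): (5, 1) → (-10, 2)

T(p) = (-10, 2)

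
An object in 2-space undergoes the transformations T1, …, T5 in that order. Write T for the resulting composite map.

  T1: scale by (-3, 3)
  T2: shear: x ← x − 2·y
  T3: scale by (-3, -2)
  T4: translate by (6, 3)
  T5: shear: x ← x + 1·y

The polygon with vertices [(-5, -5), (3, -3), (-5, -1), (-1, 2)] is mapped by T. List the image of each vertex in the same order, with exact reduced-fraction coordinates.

image vertices: (-96, 33), (0, 21), (-48, 9), (24, -9)

T1 scale by (-3, 3): (-5, -5) → (15, -15); (3, -3) → (-9, -9); (-5, -1) → (15, -3); (-1, 2) → (3, 6)
T2 shear: x ← x − 2·y: (15, -15) → (45, -15); (-9, -9) → (9, -9); (15, -3) → (21, -3); (3, 6) → (-9, 6)
T3 scale by (-3, -2): (45, -15) → (-135, 30); (9, -9) → (-27, 18); (21, -3) → (-63, 6); (-9, 6) → (27, -12)
T4 translate by (6, 3): (-135, 30) → (-129, 33); (-27, 18) → (-21, 21); (-63, 6) → (-57, 9); (27, -12) → (33, -9)
T5 shear: x ← x + 1·y: (-129, 33) → (-96, 33); (-21, 21) → (0, 21); (-57, 9) → (-48, 9); (33, -9) → (24, -9)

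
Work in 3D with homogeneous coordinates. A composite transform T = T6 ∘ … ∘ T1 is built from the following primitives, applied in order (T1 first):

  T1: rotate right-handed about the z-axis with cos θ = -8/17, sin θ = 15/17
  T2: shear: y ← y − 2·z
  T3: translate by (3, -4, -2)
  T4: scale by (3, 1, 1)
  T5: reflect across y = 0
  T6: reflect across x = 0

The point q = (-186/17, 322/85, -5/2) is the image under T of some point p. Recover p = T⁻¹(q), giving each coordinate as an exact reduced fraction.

T1 = [-8/17 -15/17 0 0; 15/17 -8/17 0 0; 0 0 1 0; 0 0 0 1]
T2·T1 = [-8/17 -15/17 0 0; 15/17 -8/17 -2 0; 0 0 1 0; 0 0 0 1]
T3·…·T1 = [-8/17 -15/17 0 3; 15/17 -8/17 -2 -4; 0 0 1 -2; 0 0 0 1]
T4·…·T1 = [-24/17 -45/17 0 9; 15/17 -8/17 -2 -4; 0 0 1 -2; 0 0 0 1]
T5·…·T1 = [-24/17 -45/17 0 9; -15/17 8/17 2 4; 0 0 1 -2; 0 0 0 1]
T6·…·T1 = [24/17 45/17 0 -9; -15/17 8/17 2 4; 0 0 1 -2; 0 0 0 1]
det M = 3; M⁻¹ = [8/51 -15/17 30/17 144/17; 5/17 8/17 -16/17 -19/17; 0 0 1 2; 0 0 0 1]
M⁻¹ · (-186/17, 322/85, -5/2)ᵀ = (-1, -1/5, -1/2)ᵀ

p = (-1, -1/5, -1/2)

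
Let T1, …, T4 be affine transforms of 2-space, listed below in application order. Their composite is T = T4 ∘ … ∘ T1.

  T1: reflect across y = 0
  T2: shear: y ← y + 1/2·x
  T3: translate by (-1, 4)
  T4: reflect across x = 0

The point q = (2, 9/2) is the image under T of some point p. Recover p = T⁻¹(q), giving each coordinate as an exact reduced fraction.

p = (-1, -1)

T1 = [1 0 0; 0 -1 0; 0 0 1]
T2·T1 = [1 0 0; 1/2 -1 0; 0 0 1]
T3·…·T1 = [1 0 -1; 1/2 -1 4; 0 0 1]
T4·…·T1 = [-1 0 1; 1/2 -1 4; 0 0 1]
det M = 1; M⁻¹ = [-1 0 1; -1/2 -1 9/2; 0 0 1]
M⁻¹ · (2, 9/2)ᵀ = (-1, -1)ᵀ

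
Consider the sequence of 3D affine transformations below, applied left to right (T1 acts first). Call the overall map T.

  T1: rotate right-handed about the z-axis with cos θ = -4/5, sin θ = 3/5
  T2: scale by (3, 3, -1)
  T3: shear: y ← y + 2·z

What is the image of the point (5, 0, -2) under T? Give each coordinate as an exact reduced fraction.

T1 rotate right-handed about the z-axis with cos θ = -4/5, sin θ = 3/5: (5, 0, -2) → (-4, 3, -2)
T2 scale by (3, 3, -1): (-4, 3, -2) → (-12, 9, 2)
T3 shear: y ← y + 2·z: (-12, 9, 2) → (-12, 13, 2)

T(p) = (-12, 13, 2)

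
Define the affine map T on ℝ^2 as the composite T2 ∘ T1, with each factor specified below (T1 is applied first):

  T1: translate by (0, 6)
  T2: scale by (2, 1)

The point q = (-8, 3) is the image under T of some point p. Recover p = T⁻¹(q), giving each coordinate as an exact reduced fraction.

p = (-4, -3)

T1 = [1 0 0; 0 1 6; 0 0 1]
T2·T1 = [2 0 0; 0 1 6; 0 0 1]
det M = 2; M⁻¹ = [1/2 0 0; 0 1 -6; 0 0 1]
M⁻¹ · (-8, 3)ᵀ = (-4, -3)ᵀ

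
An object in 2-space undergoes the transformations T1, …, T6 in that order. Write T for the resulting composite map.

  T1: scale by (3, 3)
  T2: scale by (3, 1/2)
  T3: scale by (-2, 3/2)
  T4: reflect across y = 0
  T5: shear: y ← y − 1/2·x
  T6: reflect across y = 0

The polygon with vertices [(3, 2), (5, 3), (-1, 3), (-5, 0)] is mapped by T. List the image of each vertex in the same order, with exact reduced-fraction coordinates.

T1 scale by (3, 3): (3, 2) → (9, 6); (5, 3) → (15, 9); (-1, 3) → (-3, 9); (-5, 0) → (-15, 0)
T2 scale by (3, 1/2): (9, 6) → (27, 3); (15, 9) → (45, 9/2); (-3, 9) → (-9, 9/2); (-15, 0) → (-45, 0)
T3 scale by (-2, 3/2): (27, 3) → (-54, 9/2); (45, 9/2) → (-90, 27/4); (-9, 9/2) → (18, 27/4); (-45, 0) → (90, 0)
T4 reflect across y = 0: (-54, 9/2) → (-54, -9/2); (-90, 27/4) → (-90, -27/4); (18, 27/4) → (18, -27/4); (90, 0) → (90, 0)
T5 shear: y ← y − 1/2·x: (-54, -9/2) → (-54, 45/2); (-90, -27/4) → (-90, 153/4); (18, -27/4) → (18, -63/4); (90, 0) → (90, -45)
T6 reflect across y = 0: (-54, 45/2) → (-54, -45/2); (-90, 153/4) → (-90, -153/4); (18, -63/4) → (18, 63/4); (90, -45) → (90, 45)

image vertices: (-54, -45/2), (-90, -153/4), (18, 63/4), (90, 45)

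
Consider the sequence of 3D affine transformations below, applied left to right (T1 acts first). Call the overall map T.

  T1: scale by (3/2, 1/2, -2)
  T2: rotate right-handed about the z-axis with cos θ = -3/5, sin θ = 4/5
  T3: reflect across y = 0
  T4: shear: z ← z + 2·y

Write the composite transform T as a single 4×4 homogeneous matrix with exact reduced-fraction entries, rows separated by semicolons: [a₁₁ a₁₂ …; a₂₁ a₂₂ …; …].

T = [-9/10 -2/5 0 0; -6/5 3/10 0 0; -12/5 3/5 -2 0; 0 0 0 1]

T1 = [3/2 0 0 0; 0 1/2 0 0; 0 0 -2 0; 0 0 0 1]
T2·T1 = [-9/10 -2/5 0 0; 6/5 -3/10 0 0; 0 0 -2 0; 0 0 0 1]
T3·…·T1 = [-9/10 -2/5 0 0; -6/5 3/10 0 0; 0 0 -2 0; 0 0 0 1]
T4·…·T1 = [-9/10 -2/5 0 0; -6/5 3/10 0 0; -12/5 3/5 -2 0; 0 0 0 1]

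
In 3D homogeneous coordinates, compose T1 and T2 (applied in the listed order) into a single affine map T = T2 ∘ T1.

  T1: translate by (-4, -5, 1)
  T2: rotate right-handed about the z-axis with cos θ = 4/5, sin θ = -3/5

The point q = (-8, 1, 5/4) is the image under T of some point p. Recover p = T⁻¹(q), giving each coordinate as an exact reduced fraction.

p = (-3, 1, 1/4)

T1 = [1 0 0 -4; 0 1 0 -5; 0 0 1 1; 0 0 0 1]
T2·T1 = [4/5 3/5 0 -31/5; -3/5 4/5 0 -8/5; 0 0 1 1; 0 0 0 1]
det M = 1; M⁻¹ = [4/5 -3/5 0 4; 3/5 4/5 0 5; 0 0 1 -1; 0 0 0 1]
M⁻¹ · (-8, 1, 5/4)ᵀ = (-3, 1, 1/4)ᵀ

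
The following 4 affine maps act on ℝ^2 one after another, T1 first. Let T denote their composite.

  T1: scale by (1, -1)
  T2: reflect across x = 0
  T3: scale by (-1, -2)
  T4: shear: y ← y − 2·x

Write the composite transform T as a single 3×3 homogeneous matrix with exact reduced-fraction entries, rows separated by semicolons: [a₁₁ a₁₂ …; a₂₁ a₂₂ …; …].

T = [1 0 0; -2 2 0; 0 0 1]

T1 = [1 0 0; 0 -1 0; 0 0 1]
T2·T1 = [-1 0 0; 0 -1 0; 0 0 1]
T3·…·T1 = [1 0 0; 0 2 0; 0 0 1]
T4·…·T1 = [1 0 0; -2 2 0; 0 0 1]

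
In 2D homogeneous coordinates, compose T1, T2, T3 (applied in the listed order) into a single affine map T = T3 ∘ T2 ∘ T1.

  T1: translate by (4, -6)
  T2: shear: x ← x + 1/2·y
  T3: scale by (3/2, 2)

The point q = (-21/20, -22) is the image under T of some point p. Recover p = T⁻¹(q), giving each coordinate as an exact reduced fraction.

p = (4/5, -5)

T1 = [1 0 4; 0 1 -6; 0 0 1]
T2·T1 = [1 1/2 1; 0 1 -6; 0 0 1]
T3·…·T1 = [3/2 3/4 3/2; 0 2 -12; 0 0 1]
det M = 3; M⁻¹ = [2/3 -1/4 -4; 0 1/2 6; 0 0 1]
M⁻¹ · (-21/20, -22)ᵀ = (4/5, -5)ᵀ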